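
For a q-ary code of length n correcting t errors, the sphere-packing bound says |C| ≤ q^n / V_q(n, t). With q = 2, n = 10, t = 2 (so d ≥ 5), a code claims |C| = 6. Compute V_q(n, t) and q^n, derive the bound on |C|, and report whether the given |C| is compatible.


V_q(n, t) = 56, q^n = 1024, Hamming bound = 18, |C| = 6 ≤ bound (satisfied).

Step 1: Compute V_q(n, t) = Σ_{j=0}^2 C(n, j) (q−1)^j.
  j = 0: C(10,0)·(1)^0 = 1·1 = 1.
  j = 1: C(10,1)·(1)^1 = 10·1 = 10.
  j = 2: C(10,2)·(1)^2 = 45·1 = 45.
  V_q(n, t) = 1 + 10 + 45 = 56.
Step 2: q^n = 2^10 = 1024.
Step 3: Hamming bound ⌊q^n / V_q(n,t)⌋ = ⌊1024/56⌋ = 18.
Step 4: Compare |C| = 6 to 18: satisfied.
The claimed |C| lies below the Hamming bound.


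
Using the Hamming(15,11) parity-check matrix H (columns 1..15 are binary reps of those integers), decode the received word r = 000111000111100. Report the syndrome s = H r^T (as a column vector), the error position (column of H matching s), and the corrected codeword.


s = (0, 1, 1, 1)^T, error position = 7, corrected codeword c = 000111100111100

Compute s = H r^T mod 2 one row at a time:
  s_1 = 0 + 0 + 1 + 1 + 1 + 1 + 0 + 0 = 4 ≡ 0 (mod 2).
  s_2 = 1 + 1 + 1 + 0 + 1 + 1 + 0 + 0 = 5 ≡ 1 (mod 2).
  s_3 = 0 + 0 + 1 + 0 + 1 + 1 + 0 + 0 = 3 ≡ 1 (mod 2).
  s_4 = 0 + 0 + 1 + 0 + 0 + 1 + 1 + 0 = 3 ≡ 1 (mod 2).
s = (0, 1, 1, 1)^T — this equals column 7 of H (binary 0111), so error is at position 7.
Correct: flip bit 7 of r = 000111000111100 to get c = 000111100111100.


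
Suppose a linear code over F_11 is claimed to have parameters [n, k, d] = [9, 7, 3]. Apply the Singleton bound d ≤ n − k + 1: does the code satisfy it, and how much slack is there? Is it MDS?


Singleton RHS = n − k + 1 = 3, slack = 0, bound satisfied, MDS.

Singleton bound: d ≤ n − k + 1.
Here n = 9, k = 7, so n − k + 1 = 3.
Given d = 3, check d ≤ 3: YES.
Slack = (n − k + 1) − d = 0.
The code is MDS (slack = 0).
Description: the claimed parameters are [9, 7, 3]_11; such a code would be MDS (meets Singleton bound).


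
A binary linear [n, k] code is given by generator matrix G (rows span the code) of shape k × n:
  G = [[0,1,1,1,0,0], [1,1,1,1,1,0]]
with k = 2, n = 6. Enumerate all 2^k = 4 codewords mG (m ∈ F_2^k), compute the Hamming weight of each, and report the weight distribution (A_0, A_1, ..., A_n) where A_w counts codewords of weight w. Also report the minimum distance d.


Weight distribution: A_0 = 1, A_2 = 1, A_3 = 1, A_5 = 1. Minimum distance d = 2.

Enumerate all 2^2 = 4 messages m ∈ F_2^2.
For each, compute codeword c = mG in F_2^6, then tally its weight.
  m = 00 → c = 000000, weight = 0.
  m = 10 → c = 011100, weight = 3.
  m = 01 → c = 111110, weight = 5.
  m = 11 → c = 100010, weight = 2.
Tally weights:
  weight 0: 1 codewords.
  weight 2: 1 codewords.
  weight 3: 1 codewords.
  weight 5: 1 codewords.
Minimum distance d = smallest w > 0 with A_w > 0 = 2.
Sanity: Σ A_w = 4 = 2^2 = 4 ✓.


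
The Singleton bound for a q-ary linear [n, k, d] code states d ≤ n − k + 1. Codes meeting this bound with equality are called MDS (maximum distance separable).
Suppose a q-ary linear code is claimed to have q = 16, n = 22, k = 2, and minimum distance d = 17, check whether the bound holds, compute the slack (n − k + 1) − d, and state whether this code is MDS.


Singleton RHS = n − k + 1 = 21, slack = 4, bound satisfied, not MDS.

Singleton bound: d ≤ n − k + 1.
Here n = 22, k = 2, so n − k + 1 = 21.
Given d = 17, check d ≤ 21: YES.
Slack = (n − k + 1) − d = 4.
The code is NOT MDS (slack = 4 > 0).
Description: the claimed parameters are [22, 2, 17]_16; such a code would be non-MDS.


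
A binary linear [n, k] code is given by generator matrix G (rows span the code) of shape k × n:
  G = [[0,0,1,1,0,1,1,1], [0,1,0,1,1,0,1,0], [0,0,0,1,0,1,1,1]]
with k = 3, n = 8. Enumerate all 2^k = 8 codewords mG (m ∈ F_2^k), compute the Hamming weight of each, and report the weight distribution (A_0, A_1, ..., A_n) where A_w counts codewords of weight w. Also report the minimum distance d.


Weight distribution: A_0 = 1, A_1 = 1, A_4 = 3, A_5 = 3. Minimum distance d = 1.

Enumerate all 2^3 = 8 messages m ∈ F_2^3.
For each, compute codeword c = mG in F_2^8, then tally its weight.
  m = 000 → c = 00000000, weight = 0.
  m = 100 → c = 00110111, weight = 5.
  m = 010 → c = 01011010, weight = 4.
  m = 110 → c = 01101101, weight = 5.
  m = 001 → c = 00010111, weight = 4.
  m = 101 → c = 00100000, weight = 1.
  m = 011 → c = 01001101, weight = 4.
  m = 111 → c = 01111010, weight = 5.
Tally weights:
  weight 0: 1 codewords.
  weight 1: 1 codewords.
  weight 4: 3 codewords.
  weight 5: 3 codewords.
Minimum distance d = smallest w > 0 with A_w > 0 = 1.
Sanity: Σ A_w = 8 = 2^3 = 8 ✓.


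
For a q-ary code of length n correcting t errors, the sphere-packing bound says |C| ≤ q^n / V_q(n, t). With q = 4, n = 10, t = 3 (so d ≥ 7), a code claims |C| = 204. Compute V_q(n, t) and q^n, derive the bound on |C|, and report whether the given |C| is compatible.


V_q(n, t) = 3676, q^n = 1048576, Hamming bound = 285, |C| = 204 ≤ bound (satisfied).

Step 1: Compute V_q(n, t) = Σ_{j=0}^3 C(n, j) (q−1)^j.
  j = 0: C(10,0)·(3)^0 = 1·1 = 1.
  j = 1: C(10,1)·(3)^1 = 10·3 = 30.
  j = 2: C(10,2)·(3)^2 = 45·9 = 405.
  j = 3: C(10,3)·(3)^3 = 120·27 = 3240.
  V_q(n, t) = 1 + 30 + 405 + 3240 = 3676.
Step 2: q^n = 4^10 = 1048576.
Step 3: Hamming bound ⌊q^n / V_q(n,t)⌋ = ⌊1048576/3676⌋ = 285.
Step 4: Compare |C| = 204 to 285: satisfied.
The claimed |C| lies below the Hamming bound.


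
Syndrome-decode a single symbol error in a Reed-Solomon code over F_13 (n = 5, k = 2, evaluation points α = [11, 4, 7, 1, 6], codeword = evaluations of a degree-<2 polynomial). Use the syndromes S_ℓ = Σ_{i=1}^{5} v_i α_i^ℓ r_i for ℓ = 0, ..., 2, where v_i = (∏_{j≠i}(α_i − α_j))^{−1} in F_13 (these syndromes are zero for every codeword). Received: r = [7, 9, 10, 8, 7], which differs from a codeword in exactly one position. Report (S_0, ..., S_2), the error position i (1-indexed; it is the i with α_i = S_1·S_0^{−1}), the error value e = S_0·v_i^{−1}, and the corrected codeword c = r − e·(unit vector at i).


S = (10, 8, 9), error at position 5, error magnitude e = 6, c = [7, 9, 10, 8, 1].

Step 1: column multipliers v_i = (∏_{j≠i}(α_i − α_j))^{−1} mod 13.
  i = 1 (α = 11): (11−4)(11−7)(11−1)(11−6) = 7·4·10·5 = 1400 ≡ 9, so v_1 = 9^{−1} = 3 (mod 13).
  i = 2 (α = 4): (4−11)(4−7)(4−1)(4−6) = (−7)·(−3)·3·(−2) = −126 ≡ 4, so v_2 = 4^{−1} = 10 (mod 13).
  i = 3 (α = 7): (7−11)(7−4)(7−1)(7−6) = (−4)·3·6·1 = −72 ≡ 6, so v_3 = 6^{−1} = 11 (mod 13).
  i = 4 (α = 1): (1−11)(1−4)(1−7)(1−6) = (−10)·(−3)·(−6)·(−5) = 900 ≡ 3, so v_4 = 3^{−1} = 9 (mod 13).
  i = 5 (α = 6): (6−11)(6−4)(6−7)(6−1) = (−5)·2·(−1)·5 = 50 ≡ 11, so v_5 = 11^{−1} = 6 (mod 13).
  v = [3, 10, 11, 9, 6].
Step 2: syndromes of r = [7, 9, 10, 8, 7] (all sums mod 13).
  S_0 = Σ v_i r_i = 3·7 + 10·9 + 11·10 + 9·8 + 6·7 = 335 ≡ 10.
  S_1 = Σ v_i α_i r_i = 3·11·7 + 10·4·9 + 11·7·10 + 9·1·8 + 6·6·7 = 1685 ≡ 8.
  α_i^2 mod 13 = [4, 3, 10, 1, 10].
  S_2 = Σ v_i α_i^2 r_i = 3·4·7 + 10·3·9 + 11·10·10 + 9·1·8 + 6·10·7 = 1946 ≡ 9.
  S = (10, 8, 9) ≠ 0, so r is not a codeword (an error is present).
Step 3: locate the error. For a single error e at position i, S_ℓ = v_i·e·α_i^ℓ, so α_err = S_1/S_0.
  S_0^{−1} = 10^{−1} = 4 (mod 13), so α_err = 8·4 = 32 ≡ 6 = α_5. Error position i = 5.
  Consistency check: S_2/S_1 = 9·5 = 45 ≡ 6 = α_err ✓ (single-error assumption holds).
Step 4: error magnitude e = S_0/v_5 = S_0·∏_{j≠5}(α_5 − α_j) = 10·11 = 110 ≡ 6 (mod 13).
Step 5: correct position 5: c_5 = r_5 − e = 7 − 6 ≡ 1 (mod 13). Hence c = [7, 9, 10, 8, 1].
  Check: interpolating c through the α_i gives m(x) = 12 + 9·x (degree < 2) with m(α_i) = c_i for every i, so c is indeed a codeword.


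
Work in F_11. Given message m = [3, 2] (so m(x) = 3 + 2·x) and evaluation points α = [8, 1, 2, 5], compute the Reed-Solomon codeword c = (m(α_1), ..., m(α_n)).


c = [8, 5, 7, 2]

Message polynomial: m(x) = 3 + 2·x (mod 11).
For each evaluation point α_i, compute m(α_i) mod 11:
  α_1 = 8: Horner steps 2 → 8, so m(8) = 8.
  α_2 = 1: Horner steps 2 → 5, so m(1) = 5.
  α_3 = 2: Horner steps 2 → 7, so m(2) = 7.
  α_4 = 5: Horner steps 2 → 2, so m(5) = 2.
Codeword c = [8, 5, 7, 2] ∈ F_11^4.


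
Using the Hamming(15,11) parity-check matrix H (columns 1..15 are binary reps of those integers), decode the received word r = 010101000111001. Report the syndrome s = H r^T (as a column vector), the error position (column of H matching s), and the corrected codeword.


s = (0, 0, 1, 0)^T, error position = 2, corrected codeword c = 000101000111001

Compute s = H r^T mod 2 one row at a time:
  s_1 = 0 + 0 + 1 + 1 + 1 + 0 + 0 + 1 = 4 ≡ 0 (mod 2).
  s_2 = 1 + 0 + 1 + 0 + 1 + 0 + 0 + 1 = 4 ≡ 0 (mod 2).
  s_3 = 1 + 0 + 1 + 0 + 1 + 1 + 0 + 1 = 5 ≡ 1 (mod 2).
  s_4 = 0 + 0 + 0 + 0 + 0 + 1 + 0 + 1 = 2 ≡ 0 (mod 2).
s = (0, 0, 1, 0)^T — this equals column 2 of H (binary 0010), so error is at position 2.
Correct: flip bit 2 of r = 010101000111001 to get c = 000101000111001.


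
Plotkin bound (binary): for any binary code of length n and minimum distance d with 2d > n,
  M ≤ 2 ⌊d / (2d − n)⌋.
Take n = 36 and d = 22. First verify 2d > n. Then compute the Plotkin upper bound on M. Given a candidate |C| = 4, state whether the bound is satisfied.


Plotkin bound M ≤ 4; given |C| = 4 ≤ bound (satisfied).

Check applicability: 2d = 44, n = 36.
2d − n = 8 > 0, so Plotkin applies.
Compute d/(2d−n) = 22/8 ≈ 2.7500.
⌊d/(2d−n)⌋ = 2.
Plotkin bound: M ≤ 2·2 = 4.
Given |C| = 4, check: satisfied.
This |C| is at the Plotkin bound.


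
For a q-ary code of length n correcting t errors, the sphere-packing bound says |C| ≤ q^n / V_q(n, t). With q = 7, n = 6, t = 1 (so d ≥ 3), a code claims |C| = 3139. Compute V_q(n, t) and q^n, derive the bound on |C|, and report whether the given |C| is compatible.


V_q(n, t) = 37, q^n = 117649, Hamming bound = 3179, |C| = 3139 ≤ bound (satisfied).

Step 1: Compute V_q(n, t) = Σ_{j=0}^1 C(n, j) (q−1)^j.
  j = 0: C(6,0)·(6)^0 = 1·1 = 1.
  j = 1: C(6,1)·(6)^1 = 6·6 = 36.
  V_q(n, t) = 1 + 36 = 37.
Step 2: q^n = 7^6 = 117649.
Step 3: Hamming bound ⌊q^n / V_q(n,t)⌋ = ⌊117649/37⌋ = 3179.
Step 4: Compare |C| = 3139 to 3179: satisfied.
The claimed |C| lies below the Hamming bound.


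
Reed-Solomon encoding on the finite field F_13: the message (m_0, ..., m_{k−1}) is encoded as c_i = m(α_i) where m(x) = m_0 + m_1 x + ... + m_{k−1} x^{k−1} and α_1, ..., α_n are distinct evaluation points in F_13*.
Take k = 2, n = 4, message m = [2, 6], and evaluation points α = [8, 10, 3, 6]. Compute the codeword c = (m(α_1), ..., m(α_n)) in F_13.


c = [11, 10, 7, 12]

Message polynomial: m(x) = 2 + 6·x (mod 13).
For each evaluation point α_i, compute m(α_i) mod 13:
  α_1 = 8: Horner steps 6 → 11, so m(8) = 11.
  α_2 = 10: Horner steps 6 → 10, so m(10) = 10.
  α_3 = 3: Horner steps 6 → 7, so m(3) = 7.
  α_4 = 6: Horner steps 6 → 12, so m(6) = 12.
Codeword c = [11, 10, 7, 12] ∈ F_13^4.


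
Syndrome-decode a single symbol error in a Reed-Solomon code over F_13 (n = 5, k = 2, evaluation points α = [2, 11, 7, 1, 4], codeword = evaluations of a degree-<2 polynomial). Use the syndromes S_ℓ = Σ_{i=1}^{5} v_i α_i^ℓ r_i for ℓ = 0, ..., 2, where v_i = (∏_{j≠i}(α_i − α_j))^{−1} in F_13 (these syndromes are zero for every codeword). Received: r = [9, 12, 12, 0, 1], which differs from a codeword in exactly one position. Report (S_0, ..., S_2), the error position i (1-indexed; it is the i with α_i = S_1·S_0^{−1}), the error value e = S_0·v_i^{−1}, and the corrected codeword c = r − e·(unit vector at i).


S = (9, 11, 12), error at position 3, error magnitude e = 10, c = [9, 12, 2, 0, 1].

Step 1: column multipliers v_i = (∏_{j≠i}(α_i − α_j))^{−1} mod 13.
  i = 1 (α = 2): (2−11)(2−7)(2−1)(2−4) = (−9)·(−5)·1·(−2) = −90 ≡ 1, so v_1 = 1^{−1} = 1 (mod 13).
  i = 2 (α = 11): (11−2)(11−7)(11−1)(11−4) = 9·4·10·7 = 2520 ≡ 11, so v_2 = 11^{−1} = 6 (mod 13).
  i = 3 (α = 7): (7−2)(7−11)(7−1)(7−4) = 5·(−4)·6·3 = −360 ≡ 4, so v_3 = 4^{−1} = 10 (mod 13).
  i = 4 (α = 1): (1−2)(1−11)(1−7)(1−4) = (−1)·(−10)·(−6)·(−3) = 180 ≡ 11, so v_4 = 11^{−1} = 6 (mod 13).
  i = 5 (α = 4): (4−2)(4−11)(4−7)(4−1) = 2·(−7)·(−3)·3 = 126 ≡ 9, so v_5 = 9^{−1} = 3 (mod 13).
  v = [1, 6, 10, 6, 3].
Step 2: syndromes of r = [9, 12, 12, 0, 1] (all sums mod 13).
  S_0 = Σ v_i r_i = 1·9 + 6·12 + 10·12 + 6·0 + 3·1 = 204 ≡ 9.
  S_1 = Σ v_i α_i r_i = 1·2·9 + 6·11·12 + 10·7·12 + 6·1·0 + 3·4·1 = 1662 ≡ 11.
  α_i^2 mod 13 = [4, 4, 10, 1, 3].
  S_2 = Σ v_i α_i^2 r_i = 1·4·9 + 6·4·12 + 10·10·12 + 6·1·0 + 3·3·1 = 1533 ≡ 12.
  S = (9, 11, 12) ≠ 0, so r is not a codeword (an error is present).
Step 3: locate the error. For a single error e at position i, S_ℓ = v_i·e·α_i^ℓ, so α_err = S_1/S_0.
  S_0^{−1} = 9^{−1} = 3 (mod 13), so α_err = 11·3 = 33 ≡ 7 = α_3. Error position i = 3.
  Consistency check: S_2/S_1 = 12·6 = 72 ≡ 7 = α_err ✓ (single-error assumption holds).
Step 4: error magnitude e = S_0/v_3 = S_0·∏_{j≠3}(α_3 − α_j) = 9·4 = 36 ≡ 10 (mod 13).
Step 5: correct position 3: c_3 = r_3 − e = 12 − 10 ≡ 2 (mod 13). Hence c = [9, 12, 2, 0, 1].
  Check: interpolating c through the α_i gives m(x) = 4 + 9·x (degree < 2) with m(α_i) = c_i for every i, so c is indeed a codeword.


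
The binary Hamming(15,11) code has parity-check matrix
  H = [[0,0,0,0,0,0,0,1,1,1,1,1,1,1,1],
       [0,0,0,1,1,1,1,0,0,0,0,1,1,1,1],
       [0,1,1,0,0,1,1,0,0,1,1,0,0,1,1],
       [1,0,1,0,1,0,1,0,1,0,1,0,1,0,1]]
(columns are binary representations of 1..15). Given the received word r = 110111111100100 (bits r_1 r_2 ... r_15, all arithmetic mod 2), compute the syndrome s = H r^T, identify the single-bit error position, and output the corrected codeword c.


s = (0, 1, 0, 1)^T, error position = 5, corrected codeword c = 110101111100100

Compute s = H r^T mod 2 one row at a time:
  s_1 = 1 + 1 + 1 + 0 + 0 + 1 + 0 + 0 = 4 ≡ 0 (mod 2).
  s_2 = 1 + 1 + 1 + 1 + 0 + 1 + 0 + 0 = 5 ≡ 1 (mod 2).
  s_3 = 1 + 0 + 1 + 1 + 1 + 0 + 0 + 0 = 4 ≡ 0 (mod 2).
  s_4 = 1 + 0 + 1 + 1 + 1 + 0 + 1 + 0 = 5 ≡ 1 (mod 2).
s = (0, 1, 0, 1)^T — this equals column 5 of H (binary 0101), so error is at position 5.
Correct: flip bit 5 of r = 110111111100100 to get c = 110101111100100.


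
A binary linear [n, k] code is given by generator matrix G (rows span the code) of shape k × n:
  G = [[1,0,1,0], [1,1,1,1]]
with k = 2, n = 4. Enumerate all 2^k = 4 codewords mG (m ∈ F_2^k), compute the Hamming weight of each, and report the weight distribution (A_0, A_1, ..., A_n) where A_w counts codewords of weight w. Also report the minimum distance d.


Weight distribution: A_0 = 1, A_2 = 2, A_4 = 1. Minimum distance d = 2.

Enumerate all 2^2 = 4 messages m ∈ F_2^2.
For each, compute codeword c = mG in F_2^4, then tally its weight.
  m = 00 → c = 0000, weight = 0.
  m = 10 → c = 1010, weight = 2.
  m = 01 → c = 1111, weight = 4.
  m = 11 → c = 0101, weight = 2.
Tally weights:
  weight 0: 1 codewords.
  weight 2: 2 codewords.
  weight 4: 1 codewords.
Minimum distance d = smallest w > 0 with A_w > 0 = 2.
Sanity: Σ A_w = 4 = 2^2 = 4 ✓.


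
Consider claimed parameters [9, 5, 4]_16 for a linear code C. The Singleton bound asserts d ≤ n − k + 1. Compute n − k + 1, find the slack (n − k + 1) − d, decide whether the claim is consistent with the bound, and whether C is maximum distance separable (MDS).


Singleton RHS = n − k + 1 = 5, slack = 1, bound satisfied, not MDS.

Singleton bound: d ≤ n − k + 1.
Here n = 9, k = 5, so n − k + 1 = 5.
Given d = 4, check d ≤ 5: YES.
Slack = (n − k + 1) − d = 1.
The code is NOT MDS (slack = 1 > 0).
Description: the claimed parameters are [9, 5, 4]_16; such a code would be non-MDS.


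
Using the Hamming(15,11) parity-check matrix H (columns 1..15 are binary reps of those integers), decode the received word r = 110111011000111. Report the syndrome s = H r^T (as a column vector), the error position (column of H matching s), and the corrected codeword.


s = (1, 0, 0, 1)^T, error position = 9, corrected codeword c = 110111010000111

Compute s = H r^T mod 2 one row at a time:
  s_1 = 1 + 1 + 0 + 0 + 0 + 1 + 1 + 1 = 5 ≡ 1 (mod 2).
  s_2 = 1 + 1 + 1 + 0 + 0 + 1 + 1 + 1 = 6 ≡ 0 (mod 2).
  s_3 = 1 + 0 + 1 + 0 + 0 + 0 + 1 + 1 = 4 ≡ 0 (mod 2).
  s_4 = 1 + 0 + 1 + 0 + 1 + 0 + 1 + 1 = 5 ≡ 1 (mod 2).
s = (1, 0, 0, 1)^T — this equals column 9 of H (binary 1001), so error is at position 9.
Correct: flip bit 9 of r = 110111011000111 to get c = 110111010000111.


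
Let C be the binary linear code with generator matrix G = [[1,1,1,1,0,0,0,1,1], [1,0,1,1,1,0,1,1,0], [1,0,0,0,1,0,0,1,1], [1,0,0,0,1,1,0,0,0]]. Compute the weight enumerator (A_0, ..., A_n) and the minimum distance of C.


Weight distribution: A_0 = 1, A_3 = 2, A_4 = 5, A_5 = 4, A_6 = 2, A_7 = 2. Minimum distance d = 3.

Enumerate all 2^4 = 16 messages m ∈ F_2^4.
For each, compute codeword c = mG in F_2^9, then tally its weight.
  m = 0000 → c = 000000000, weight = 0.
  m = 1000 → c = 111100011, weight = 6.
  m = 0100 → c = 101110110, weight = 6.
  m = 1100 → c = 010010101, weight = 4.
  m = 0010 → c = 100010011, weight = 4.
  m = 1010 → c = 011110000, weight = 4.
  m = 0110 → c = 001100101, weight = 4.
  m = 1110 → c = 110000110, weight = 4.
  m = 0001 → c = 100011000, weight = 3.
  m = 1001 → c = 011111011, weight = 7.
  m = 0101 → c = 001101110, weight = 5.
  m = 1101 → c = 110001101, weight = 5.
  m = 0011 → c = 000001011, weight = 3.
  m = 1011 → c = 111101000, weight = 5.
  m = 0111 → c = 101111101, weight = 7.
  m = 1111 → c = 010011110, weight = 5.
Tally weights:
  weight 0: 1 codewords.
  weight 3: 2 codewords.
  weight 4: 5 codewords.
  weight 5: 4 codewords.
  weight 6: 2 codewords.
  weight 7: 2 codewords.
Minimum distance d = smallest w > 0 with A_w > 0 = 3.
Sanity: Σ A_w = 16 = 2^4 = 16 ✓.


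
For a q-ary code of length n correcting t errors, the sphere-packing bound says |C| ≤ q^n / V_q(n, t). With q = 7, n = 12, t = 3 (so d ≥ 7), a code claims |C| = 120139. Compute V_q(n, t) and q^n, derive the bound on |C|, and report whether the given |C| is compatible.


V_q(n, t) = 49969, q^n = 13841287201, Hamming bound = 276997, |C| = 120139 ≤ bound (satisfied).

Step 1: Compute V_q(n, t) = Σ_{j=0}^3 C(n, j) (q−1)^j.
  j = 0: C(12,0)·(6)^0 = 1·1 = 1.
  j = 1: C(12,1)·(6)^1 = 12·6 = 72.
  j = 2: C(12,2)·(6)^2 = 66·36 = 2376.
  j = 3: C(12,3)·(6)^3 = 220·216 = 47520.
  V_q(n, t) = 1 + 72 + 2376 + 47520 = 49969.
Step 2: q^n = 7^12 = 13841287201.
Step 3: Hamming bound ⌊q^n / V_q(n,t)⌋ = ⌊13841287201/49969⌋ = 276997.
Step 4: Compare |C| = 120139 to 276997: satisfied.
The claimed |C| lies below the Hamming bound.


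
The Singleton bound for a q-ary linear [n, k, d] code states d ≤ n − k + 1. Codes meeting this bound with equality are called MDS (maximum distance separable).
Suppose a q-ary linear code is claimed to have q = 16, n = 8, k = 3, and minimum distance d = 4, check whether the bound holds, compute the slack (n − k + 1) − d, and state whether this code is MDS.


Singleton RHS = n − k + 1 = 6, slack = 2, bound satisfied, not MDS.

Singleton bound: d ≤ n − k + 1.
Here n = 8, k = 3, so n − k + 1 = 6.
Given d = 4, check d ≤ 6: YES.
Slack = (n − k + 1) − d = 2.
The code is NOT MDS (slack = 2 > 0).
Description: the claimed parameters are [8, 3, 4]_16; such a code would be non-MDS.


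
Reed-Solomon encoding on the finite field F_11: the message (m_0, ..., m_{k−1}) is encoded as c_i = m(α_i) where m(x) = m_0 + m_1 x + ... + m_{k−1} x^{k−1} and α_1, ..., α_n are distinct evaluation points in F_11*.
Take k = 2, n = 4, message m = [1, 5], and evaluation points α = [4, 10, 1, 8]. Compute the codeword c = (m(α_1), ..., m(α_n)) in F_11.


c = [10, 7, 6, 8]

Message polynomial: m(x) = 1 + 5·x (mod 11).
For each evaluation point α_i, compute m(α_i) mod 11:
  α_1 = 4: Horner steps 5 → 10, so m(4) = 10.
  α_2 = 10: Horner steps 5 → 7, so m(10) = 7.
  α_3 = 1: Horner steps 5 → 6, so m(1) = 6.
  α_4 = 8: Horner steps 5 → 8, so m(8) = 8.
Codeword c = [10, 7, 6, 8] ∈ F_11^4.


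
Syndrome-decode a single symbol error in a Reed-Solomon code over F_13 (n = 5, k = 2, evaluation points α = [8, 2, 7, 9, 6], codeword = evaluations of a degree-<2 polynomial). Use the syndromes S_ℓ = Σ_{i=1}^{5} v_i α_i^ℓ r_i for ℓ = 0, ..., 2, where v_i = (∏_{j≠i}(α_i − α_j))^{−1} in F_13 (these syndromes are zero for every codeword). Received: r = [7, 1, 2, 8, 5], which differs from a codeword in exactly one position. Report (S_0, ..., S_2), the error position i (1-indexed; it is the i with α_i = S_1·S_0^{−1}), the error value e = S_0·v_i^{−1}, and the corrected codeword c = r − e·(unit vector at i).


S = (10, 5, 9), error at position 3, error magnitude e = 9, c = [7, 1, 6, 8, 5].

Step 1: column multipliers v_i = (∏_{j≠i}(α_i − α_j))^{−1} mod 13.
  i = 1 (α = 8): (8−2)(8−7)(8−9)(8−6) = 6·1·(−1)·2 = −12 ≡ 1, so v_1 = 1^{−1} = 1 (mod 13).
  i = 2 (α = 2): (2−8)(2−7)(2−9)(2−6) = (−6)·(−5)·(−7)·(−4) = 840 ≡ 8, so v_2 = 8^{−1} = 5 (mod 13).
  i = 3 (α = 7): (7−8)(7−2)(7−9)(7−6) = (−1)·5·(−2)·1 = 10 ≡ 10, so v_3 = 10^{−1} = 4 (mod 13).
  i = 4 (α = 9): (9−8)(9−2)(9−7)(9−6) = 1·7·2·3 = 42 ≡ 3, so v_4 = 3^{−1} = 9 (mod 13).
  i = 5 (α = 6): (6−8)(6−2)(6−7)(6−9) = (−2)·4·(−1)·(−3) = −24 ≡ 2, so v_5 = 2^{−1} = 7 (mod 13).
  v = [1, 5, 4, 9, 7].
Step 2: syndromes of r = [7, 1, 2, 8, 5] (all sums mod 13).
  S_0 = Σ v_i r_i = 1·7 + 5·1 + 4·2 + 9·8 + 7·5 = 127 ≡ 10.
  S_1 = Σ v_i α_i r_i = 1·8·7 + 5·2·1 + 4·7·2 + 9·9·8 + 7·6·5 = 980 ≡ 5.
  α_i^2 mod 13 = [12, 4, 10, 3, 10].
  S_2 = Σ v_i α_i^2 r_i = 1·12·7 + 5·4·1 + 4·10·2 + 9·3·8 + 7·10·5 = 750 ≡ 9.
  S = (10, 5, 9) ≠ 0, so r is not a codeword (an error is present).
Step 3: locate the error. For a single error e at position i, S_ℓ = v_i·e·α_i^ℓ, so α_err = S_1/S_0.
  S_0^{−1} = 10^{−1} = 4 (mod 13), so α_err = 5·4 = 20 ≡ 7 = α_3. Error position i = 3.
  Consistency check: S_2/S_1 = 9·8 = 72 ≡ 7 = α_err ✓ (single-error assumption holds).
Step 4: error magnitude e = S_0/v_3 = S_0·∏_{j≠3}(α_3 − α_j) = 10·10 = 100 ≡ 9 (mod 13).
Step 5: correct position 3: c_3 = r_3 − e = 2 − 9 ≡ 6 (mod 13). Hence c = [7, 1, 6, 8, 5].
  Check: interpolating c through the α_i gives m(x) = 12 + 1·x (degree < 2) with m(α_i) = c_i for every i, so c is indeed a codeword.


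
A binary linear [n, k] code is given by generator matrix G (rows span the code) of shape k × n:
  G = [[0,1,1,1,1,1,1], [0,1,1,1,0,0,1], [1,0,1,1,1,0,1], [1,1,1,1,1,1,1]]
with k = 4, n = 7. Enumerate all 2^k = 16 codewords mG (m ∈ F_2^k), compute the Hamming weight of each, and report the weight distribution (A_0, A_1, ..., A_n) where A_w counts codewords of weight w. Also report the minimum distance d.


Weight distribution: A_0 = 1, A_1 = 1, A_2 = 3, A_3 = 3, A_4 = 3, A_5 = 3, A_6 = 1, A_7 = 1. Minimum distance d = 1.

Enumerate all 2^4 = 16 messages m ∈ F_2^4.
For each, compute codeword c = mG in F_2^7, then tally its weight.
  m = 0000 → c = 0000000, weight = 0.
  m = 1000 → c = 0111111, weight = 6.
  m = 0100 → c = 0111001, weight = 4.
  m = 1100 → c = 0000110, weight = 2.
  m = 0010 → c = 1011101, weight = 5.
  m = 1010 → c = 1100010, weight = 3.
  m = 0110 → c = 1100100, weight = 3.
  m = 1110 → c = 1011011, weight = 5.
  m = 0001 → c = 1111111, weight = 7.
  m = 1001 → c = 1000000, weight = 1.
  m = 0101 → c = 1000110, weight = 3.
  m = 1101 → c = 1111001, weight = 5.
  m = 0011 → c = 0100010, weight = 2.
  m = 1011 → c = 0011101, weight = 4.
  m = 0111 → c = 0011011, weight = 4.
  m = 1111 → c = 0100100, weight = 2.
Tally weights:
  weight 0: 1 codewords.
  weight 1: 1 codewords.
  weight 2: 3 codewords.
  weight 3: 3 codewords.
  weight 4: 3 codewords.
  weight 5: 3 codewords.
  weight 6: 1 codewords.
  weight 7: 1 codewords.
Minimum distance d = smallest w > 0 with A_w > 0 = 1.
Sanity: Σ A_w = 16 = 2^4 = 16 ✓.


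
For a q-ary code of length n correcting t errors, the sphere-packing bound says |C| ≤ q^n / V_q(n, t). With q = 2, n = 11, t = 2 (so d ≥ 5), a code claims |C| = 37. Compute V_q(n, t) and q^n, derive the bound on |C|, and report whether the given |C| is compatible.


V_q(n, t) = 67, q^n = 2048, Hamming bound = 30, |C| = 37 > bound (violated).

Step 1: Compute V_q(n, t) = Σ_{j=0}^2 C(n, j) (q−1)^j.
  j = 0: C(11,0)·(1)^0 = 1·1 = 1.
  j = 1: C(11,1)·(1)^1 = 11·1 = 11.
  j = 2: C(11,2)·(1)^2 = 55·1 = 55.
  V_q(n, t) = 1 + 11 + 55 = 67.
Step 2: q^n = 2^11 = 2048.
Step 3: Hamming bound ⌊q^n / V_q(n,t)⌋ = ⌊2048/67⌋ = 30.
Step 4: Compare |C| = 37 to 30: violated.
The claimed |C| lies above the Hamming bound, so no 2-ary code of length 11 with d ≥ 5 can have 37 codewords.


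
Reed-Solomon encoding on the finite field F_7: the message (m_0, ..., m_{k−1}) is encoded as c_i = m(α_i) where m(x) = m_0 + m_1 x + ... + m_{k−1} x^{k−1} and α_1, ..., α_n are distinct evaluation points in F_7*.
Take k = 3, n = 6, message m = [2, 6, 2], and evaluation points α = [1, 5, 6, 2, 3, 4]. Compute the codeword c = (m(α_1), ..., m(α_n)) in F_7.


c = [3, 5, 5, 1, 3, 2]

Message polynomial: m(x) = 2 + 6·x + 2·x^2 (mod 7).
For each evaluation point α_i, compute m(α_i) mod 7:
  α_1 = 1: Horner steps 2 → 1 → 3, so m(1) = 3.
  α_2 = 5: Horner steps 2 → 2 → 5, so m(5) = 5.
  α_3 = 6: Horner steps 2 → 4 → 5, so m(6) = 5.
  α_4 = 2: Horner steps 2 → 3 → 1, so m(2) = 1.
  α_5 = 3: Horner steps 2 → 5 → 3, so m(3) = 3.
  α_6 = 4: Horner steps 2 → 0 → 2, so m(4) = 2.
Codeword c = [3, 5, 5, 1, 3, 2] ∈ F_7^6.


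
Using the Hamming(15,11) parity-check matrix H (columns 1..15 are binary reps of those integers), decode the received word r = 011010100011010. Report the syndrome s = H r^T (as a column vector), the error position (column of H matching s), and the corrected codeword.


s = (1, 0, 1, 0)^T, error position = 10, corrected codeword c = 011010100111010

Compute s = H r^T mod 2 one row at a time:
  s_1 = 0 + 0 + 0 + 1 + 1 + 0 + 1 + 0 = 3 ≡ 1 (mod 2).
  s_2 = 0 + 1 + 0 + 1 + 1 + 0 + 1 + 0 = 4 ≡ 0 (mod 2).
  s_3 = 1 + 1 + 0 + 1 + 0 + 1 + 1 + 0 = 5 ≡ 1 (mod 2).
  s_4 = 0 + 1 + 1 + 1 + 0 + 1 + 0 + 0 = 4 ≡ 0 (mod 2).
s = (1, 0, 1, 0)^T — this equals column 10 of H (binary 1010), so error is at position 10.
Correct: flip bit 10 of r = 011010100011010 to get c = 011010100111010.


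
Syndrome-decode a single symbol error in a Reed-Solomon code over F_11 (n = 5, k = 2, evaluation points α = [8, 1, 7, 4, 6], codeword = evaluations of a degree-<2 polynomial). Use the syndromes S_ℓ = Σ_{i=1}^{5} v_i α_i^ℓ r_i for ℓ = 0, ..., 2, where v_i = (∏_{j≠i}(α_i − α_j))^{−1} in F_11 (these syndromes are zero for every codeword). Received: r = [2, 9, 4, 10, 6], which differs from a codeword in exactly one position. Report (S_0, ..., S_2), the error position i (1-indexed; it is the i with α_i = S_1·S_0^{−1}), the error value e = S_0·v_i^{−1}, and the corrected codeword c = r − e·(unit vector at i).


S = (5, 5, 5), error at position 2, error magnitude e = 4, c = [2, 5, 4, 10, 6].

Step 1: column multipliers v_i = (∏_{j≠i}(α_i − α_j))^{−1} mod 11.
  i = 1 (α = 8): (8−1)(8−7)(8−4)(8−6) = 7·1·4·2 = 56 ≡ 1, so v_1 = 1^{−1} = 1 (mod 11).
  i = 2 (α = 1): (1−8)(1−7)(1−4)(1−6) = (−7)·(−6)·(−3)·(−5) = 630 ≡ 3, so v_2 = 3^{−1} = 4 (mod 11).
  i = 3 (α = 7): (7−8)(7−1)(7−4)(7−6) = (−1)·6·3·1 = −18 ≡ 4, so v_3 = 4^{−1} = 3 (mod 11).
  i = 4 (α = 4): (4−8)(4−1)(4−7)(4−6) = (−4)·3·(−3)·(−2) = −72 ≡ 5, so v_4 = 5^{−1} = 9 (mod 11).
  i = 5 (α = 6): (6−8)(6−1)(6−7)(6−4) = (−2)·5·(−1)·2 = 20 ≡ 9, so v_5 = 9^{−1} = 5 (mod 11).
  v = [1, 4, 3, 9, 5].
Step 2: syndromes of r = [2, 9, 4, 10, 6] (all sums mod 11).
  S_0 = Σ v_i r_i = 1·2 + 4·9 + 3·4 + 9·10 + 5·6 = 170 ≡ 5.
  S_1 = Σ v_i α_i r_i = 1·8·2 + 4·1·9 + 3·7·4 + 9·4·10 + 5·6·6 = 676 ≡ 5.
  α_i^2 mod 11 = [9, 1, 5, 5, 3].
  S_2 = Σ v_i α_i^2 r_i = 1·9·2 + 4·1·9 + 3·5·4 + 9·5·10 + 5·3·6 = 654 ≡ 5.
  S = (5, 5, 5) ≠ 0, so r is not a codeword (an error is present).
Step 3: locate the error. For a single error e at position i, S_ℓ = v_i·e·α_i^ℓ, so α_err = S_1/S_0.
  S_0^{−1} = 5^{−1} = 9 (mod 11), so α_err = 5·9 = 45 ≡ 1 = α_2. Error position i = 2.
  Consistency check: S_2/S_1 = 5·9 = 45 ≡ 1 = α_err ✓ (single-error assumption holds).
Step 4: error magnitude e = S_0/v_2 = S_0·∏_{j≠2}(α_2 − α_j) = 5·3 = 15 ≡ 4 (mod 11).
Step 5: correct position 2: c_2 = r_2 − e = 9 − 4 ≡ 5 (mod 11). Hence c = [2, 5, 4, 10, 6].
  Check: interpolating c through the α_i gives m(x) = 7 + 9·x (degree < 2) with m(α_i) = c_i for every i, so c is indeed a codeword.


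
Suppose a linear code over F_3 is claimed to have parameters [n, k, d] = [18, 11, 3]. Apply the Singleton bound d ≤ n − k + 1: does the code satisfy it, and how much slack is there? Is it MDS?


Singleton RHS = n − k + 1 = 8, slack = 5, bound satisfied, not MDS.

Singleton bound: d ≤ n − k + 1.
Here n = 18, k = 11, so n − k + 1 = 8.
Given d = 3, check d ≤ 8: YES.
Slack = (n − k + 1) − d = 5.
The code is NOT MDS (slack = 5 > 0).
Description: the claimed parameters are [18, 11, 3]_3; such a code would be non-MDS.


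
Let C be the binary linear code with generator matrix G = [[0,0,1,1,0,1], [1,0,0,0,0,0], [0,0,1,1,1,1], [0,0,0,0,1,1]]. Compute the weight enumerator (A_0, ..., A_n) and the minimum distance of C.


Weight distribution: A_0 = 1, A_1 = 3, A_2 = 4, A_3 = 4, A_4 = 3, A_5 = 1. Minimum distance d = 1.

Enumerate all 2^4 = 16 messages m ∈ F_2^4.
For each, compute codeword c = mG in F_2^6, then tally its weight.
  m = 0000 → c = 000000, weight = 0.
  m = 1000 → c = 001101, weight = 3.
  m = 0100 → c = 100000, weight = 1.
  m = 1100 → c = 101101, weight = 4.
  m = 0010 → c = 001111, weight = 4.
  m = 1010 → c = 000010, weight = 1.
  m = 0110 → c = 101111, weight = 5.
  m = 1110 → c = 100010, weight = 2.
  m = 0001 → c = 000011, weight = 2.
  m = 1001 → c = 001110, weight = 3.
  m = 0101 → c = 100011, weight = 3.
  m = 1101 → c = 101110, weight = 4.
  m = 0011 → c = 001100, weight = 2.
  m = 1011 → c = 000001, weight = 1.
  m = 0111 → c = 101100, weight = 3.
  m = 1111 → c = 100001, weight = 2.
Tally weights:
  weight 0: 1 codewords.
  weight 1: 3 codewords.
  weight 2: 4 codewords.
  weight 3: 4 codewords.
  weight 4: 3 codewords.
  weight 5: 1 codewords.
Minimum distance d = smallest w > 0 with A_w > 0 = 1.
Sanity: Σ A_w = 16 = 2^4 = 16 ✓.


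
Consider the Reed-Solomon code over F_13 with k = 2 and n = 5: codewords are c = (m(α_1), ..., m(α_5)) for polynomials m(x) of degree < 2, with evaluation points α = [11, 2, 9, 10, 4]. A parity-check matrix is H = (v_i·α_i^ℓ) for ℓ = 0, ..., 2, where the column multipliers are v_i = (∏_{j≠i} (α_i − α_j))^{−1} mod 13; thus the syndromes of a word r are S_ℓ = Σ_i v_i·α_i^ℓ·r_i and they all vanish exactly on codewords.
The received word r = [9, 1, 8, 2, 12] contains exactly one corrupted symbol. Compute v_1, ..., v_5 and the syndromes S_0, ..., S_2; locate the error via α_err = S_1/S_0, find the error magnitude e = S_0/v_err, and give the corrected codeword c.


S = (6, 12, 11), error at position 2, error magnitude e = 3, c = [9, 11, 8, 2, 12].

Step 1: column multipliers v_i = (∏_{j≠i}(α_i − α_j))^{−1} mod 13.
  i = 1 (α = 11): (11−2)(11−9)(11−10)(11−4) = 9·2·1·7 = 126 ≡ 9, so v_1 = 9^{−1} = 3 (mod 13).
  i = 2 (α = 2): (2−11)(2−9)(2−10)(2−4) = (−9)·(−7)·(−8)·(−2) = 1008 ≡ 7, so v_2 = 7^{−1} = 2 (mod 13).
  i = 3 (α = 9): (9−11)(9−2)(9−10)(9−4) = (−2)·7·(−1)·5 = 70 ≡ 5, so v_3 = 5^{−1} = 8 (mod 13).
  i = 4 (α = 10): (10−11)(10−2)(10−9)(10−4) = (−1)·8·1·6 = −48 ≡ 4, so v_4 = 4^{−1} = 10 (mod 13).
  i = 5 (α = 4): (4−11)(4−2)(4−9)(4−10) = (−7)·2·(−5)·(−6) = −420 ≡ 9, so v_5 = 9^{−1} = 3 (mod 13).
  v = [3, 2, 8, 10, 3].
Step 2: syndromes of r = [9, 1, 8, 2, 12] (all sums mod 13).
  S_0 = Σ v_i r_i = 3·9 + 2·1 + 8·8 + 10·2 + 3·12 = 149 ≡ 6.
  S_1 = Σ v_i α_i r_i = 3·11·9 + 2·2·1 + 8·9·8 + 10·10·2 + 3·4·12 = 1221 ≡ 12.
  α_i^2 mod 13 = [4, 4, 3, 9, 3].
  S_2 = Σ v_i α_i^2 r_i = 3·4·9 + 2·4·1 + 8·3·8 + 10·9·2 + 3·3·12 = 596 ≡ 11.
  S = (6, 12, 11) ≠ 0, so r is not a codeword (an error is present).
Step 3: locate the error. For a single error e at position i, S_ℓ = v_i·e·α_i^ℓ, so α_err = S_1/S_0.
  S_0^{−1} = 6^{−1} = 11 (mod 13), so α_err = 12·11 = 132 ≡ 2 = α_2. Error position i = 2.
  Consistency check: S_2/S_1 = 11·12 = 132 ≡ 2 = α_err ✓ (single-error assumption holds).
Step 4: error magnitude e = S_0/v_2 = S_0·∏_{j≠2}(α_2 − α_j) = 6·7 = 42 ≡ 3 (mod 13).
Step 5: correct position 2: c_2 = r_2 − e = 1 − 3 ≡ 11 (mod 13). Hence c = [9, 11, 8, 2, 12].
  Check: interpolating c through the α_i gives m(x) = 10 + 7·x (degree < 2) with m(α_i) = c_i for every i, so c is indeed a codeword.


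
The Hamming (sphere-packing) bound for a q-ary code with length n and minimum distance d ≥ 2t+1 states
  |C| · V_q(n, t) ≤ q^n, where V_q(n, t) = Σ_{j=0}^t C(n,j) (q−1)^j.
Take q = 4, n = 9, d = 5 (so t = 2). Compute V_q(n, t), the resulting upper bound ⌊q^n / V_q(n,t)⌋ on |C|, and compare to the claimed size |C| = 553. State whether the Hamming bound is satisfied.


V_q(n, t) = 352, q^n = 262144, Hamming bound = 744, |C| = 553 ≤ bound (satisfied).

Step 1: Compute V_q(n, t) = Σ_{j=0}^2 C(n, j) (q−1)^j.
  j = 0: C(9,0)·(3)^0 = 1·1 = 1.
  j = 1: C(9,1)·(3)^1 = 9·3 = 27.
  j = 2: C(9,2)·(3)^2 = 36·9 = 324.
  V_q(n, t) = 1 + 27 + 324 = 352.
Step 2: q^n = 4^9 = 262144.
Step 3: Hamming bound ⌊q^n / V_q(n,t)⌋ = ⌊262144/352⌋ = 744.
Step 4: Compare |C| = 553 to 744: satisfied.
The claimed |C| lies below the Hamming bound.


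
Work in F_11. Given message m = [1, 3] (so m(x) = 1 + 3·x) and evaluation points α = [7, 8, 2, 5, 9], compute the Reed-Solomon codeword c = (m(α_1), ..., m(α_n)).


c = [0, 3, 7, 5, 6]

Message polynomial: m(x) = 1 + 3·x (mod 11).
For each evaluation point α_i, compute m(α_i) mod 11:
  α_1 = 7: Horner steps 3 → 0, so m(7) = 0.
  α_2 = 8: Horner steps 3 → 3, so m(8) = 3.
  α_3 = 2: Horner steps 3 → 7, so m(2) = 7.
  α_4 = 5: Horner steps 3 → 5, so m(5) = 5.
  α_5 = 9: Horner steps 3 → 6, so m(9) = 6.
Codeword c = [0, 3, 7, 5, 6] ∈ F_11^5.


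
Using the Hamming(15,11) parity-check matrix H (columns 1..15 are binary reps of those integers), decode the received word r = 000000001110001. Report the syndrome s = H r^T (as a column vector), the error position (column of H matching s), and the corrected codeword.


s = (0, 1, 1, 1)^T, error position = 7, corrected codeword c = 000000101110001

Compute s = H r^T mod 2 one row at a time:
  s_1 = 0 + 1 + 1 + 1 + 0 + 0 + 0 + 1 = 4 ≡ 0 (mod 2).
  s_2 = 0 + 0 + 0 + 0 + 0 + 0 + 0 + 1 = 1 ≡ 1 (mod 2).
  s_3 = 0 + 0 + 0 + 0 + 1 + 1 + 0 + 1 = 3 ≡ 1 (mod 2).
  s_4 = 0 + 0 + 0 + 0 + 1 + 1 + 0 + 1 = 3 ≡ 1 (mod 2).
s = (0, 1, 1, 1)^T — this equals column 7 of H (binary 0111), so error is at position 7.
Correct: flip bit 7 of r = 000000001110001 to get c = 000000101110001.


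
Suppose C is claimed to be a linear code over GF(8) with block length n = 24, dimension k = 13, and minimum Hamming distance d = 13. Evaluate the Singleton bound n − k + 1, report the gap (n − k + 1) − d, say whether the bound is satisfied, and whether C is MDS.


Singleton RHS = n − k + 1 = 12, slack = -1, bound violated (no such code; not MDS).

Singleton bound: d ≤ n − k + 1.
Here n = 24, k = 13, so n − k + 1 = 12.
Given d = 13, check d ≤ 12: NO.
Slack = (n − k + 1) − d = -1.
The slack is negative: d = 13 exceeds n − k + 1 = 12 by 1, so the Singleton bound is violated and no linear [24, 13, 13]_8 code can exist. In particular it is not MDS (MDS requires d = n − k + 1 exactly).
Description: the claimed parameters are [24, 13, 13]_8; such a code would be impossible (violates the Singleton bound).


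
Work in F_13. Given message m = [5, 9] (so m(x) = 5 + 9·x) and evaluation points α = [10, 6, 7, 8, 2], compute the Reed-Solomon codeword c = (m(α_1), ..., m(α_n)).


c = [4, 7, 3, 12, 10]

Message polynomial: m(x) = 5 + 9·x (mod 13).
For each evaluation point α_i, compute m(α_i) mod 13:
  α_1 = 10: Horner steps 9 → 4, so m(10) = 4.
  α_2 = 6: Horner steps 9 → 7, so m(6) = 7.
  α_3 = 7: Horner steps 9 → 3, so m(7) = 3.
  α_4 = 8: Horner steps 9 → 12, so m(8) = 12.
  α_5 = 2: Horner steps 9 → 10, so m(2) = 10.
Codeword c = [4, 7, 3, 12, 10] ∈ F_13^5.


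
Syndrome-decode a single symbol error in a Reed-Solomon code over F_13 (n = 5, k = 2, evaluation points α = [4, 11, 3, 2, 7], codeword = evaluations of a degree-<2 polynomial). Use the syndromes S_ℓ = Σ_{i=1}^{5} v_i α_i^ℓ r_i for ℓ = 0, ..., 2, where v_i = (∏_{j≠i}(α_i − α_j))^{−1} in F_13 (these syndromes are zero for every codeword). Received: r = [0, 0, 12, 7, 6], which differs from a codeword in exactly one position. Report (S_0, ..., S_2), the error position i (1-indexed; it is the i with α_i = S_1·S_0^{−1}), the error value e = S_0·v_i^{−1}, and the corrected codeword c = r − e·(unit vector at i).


S = (3, 12, 9), error at position 1, error magnitude e = 9, c = [4, 0, 12, 7, 6].

Step 1: column multipliers v_i = (∏_{j≠i}(α_i − α_j))^{−1} mod 13.
  i = 1 (α = 4): (4−11)(4−3)(4−2)(4−7) = (−7)·1·2·(−3) = 42 ≡ 3, so v_1 = 3^{−1} = 9 (mod 13).
  i = 2 (α = 11): (11−4)(11−3)(11−2)(11−7) = 7·8·9·4 = 2016 ≡ 1, so v_2 = 1^{−1} = 1 (mod 13).
  i = 3 (α = 3): (3−4)(3−11)(3−2)(3−7) = (−1)·(−8)·1·(−4) = −32 ≡ 7, so v_3 = 7^{−1} = 2 (mod 13).
  i = 4 (α = 2): (2−4)(2−11)(2−3)(2−7) = (−2)·(−9)·(−1)·(−5) = 90 ≡ 12, so v_4 = 12^{−1} = 12 (mod 13).
  i = 5 (α = 7): (7−4)(7−11)(7−3)(7−2) = 3·(−4)·4·5 = −240 ≡ 7, so v_5 = 7^{−1} = 2 (mod 13).
  v = [9, 1, 2, 12, 2].
Step 2: syndromes of r = [0, 0, 12, 7, 6] (all sums mod 13).
  S_0 = Σ v_i r_i = 9·0 + 1·0 + 2·12 + 12·7 + 2·6 = 120 ≡ 3.
  S_1 = Σ v_i α_i r_i = 9·4·0 + 1·11·0 + 2·3·12 + 12·2·7 + 2·7·6 = 324 ≡ 12.
  α_i^2 mod 13 = [3, 4, 9, 4, 10].
  S_2 = Σ v_i α_i^2 r_i = 9·3·0 + 1·4·0 + 2·9·12 + 12·4·7 + 2·10·6 = 672 ≡ 9.
  S = (3, 12, 9) ≠ 0, so r is not a codeword (an error is present).
Step 3: locate the error. For a single error e at position i, S_ℓ = v_i·e·α_i^ℓ, so α_err = S_1/S_0.
  S_0^{−1} = 3^{−1} = 9 (mod 13), so α_err = 12·9 = 108 ≡ 4 = α_1. Error position i = 1.
  Consistency check: S_2/S_1 = 9·12 = 108 ≡ 4 = α_err ✓ (single-error assumption holds).
Step 4: error magnitude e = S_0/v_1 = S_0·∏_{j≠1}(α_1 − α_j) = 3·3 = 9 ≡ 9 (mod 13).
Step 5: correct position 1: c_1 = r_1 − e = 0 − 9 ≡ 4 (mod 13). Hence c = [4, 0, 12, 7, 6].
  Check: interpolating c through the α_i gives m(x) = 10 + 5·x (degree < 2) with m(α_i) = c_i for every i, so c is indeed a codeword.


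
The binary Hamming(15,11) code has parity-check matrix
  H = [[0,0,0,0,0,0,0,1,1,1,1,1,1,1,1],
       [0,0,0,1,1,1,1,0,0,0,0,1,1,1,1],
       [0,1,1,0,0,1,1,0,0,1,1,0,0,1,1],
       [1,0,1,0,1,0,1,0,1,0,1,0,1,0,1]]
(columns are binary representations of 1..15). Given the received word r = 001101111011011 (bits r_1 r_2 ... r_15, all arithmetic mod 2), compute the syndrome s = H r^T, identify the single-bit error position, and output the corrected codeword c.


s = (0, 0, 0, 1)^T, error position = 1, corrected codeword c = 101101111011011

Compute s = H r^T mod 2 one row at a time:
  s_1 = 1 + 1 + 0 + 1 + 1 + 0 + 1 + 1 = 6 ≡ 0 (mod 2).
  s_2 = 1 + 0 + 1 + 1 + 1 + 0 + 1 + 1 = 6 ≡ 0 (mod 2).
  s_3 = 0 + 1 + 1 + 1 + 0 + 1 + 1 + 1 = 6 ≡ 0 (mod 2).
  s_4 = 0 + 1 + 0 + 1 + 1 + 1 + 0 + 1 = 5 ≡ 1 (mod 2).
s = (0, 0, 0, 1)^T — this equals column 1 of H (binary 0001), so error is at position 1.
Correct: flip bit 1 of r = 001101111011011 to get c = 101101111011011.
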